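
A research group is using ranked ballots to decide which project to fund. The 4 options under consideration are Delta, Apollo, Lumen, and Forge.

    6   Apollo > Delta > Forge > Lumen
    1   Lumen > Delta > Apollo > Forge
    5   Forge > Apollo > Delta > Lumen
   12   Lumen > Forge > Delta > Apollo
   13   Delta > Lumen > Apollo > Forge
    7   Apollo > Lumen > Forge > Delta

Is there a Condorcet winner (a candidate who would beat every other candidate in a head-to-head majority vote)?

No

Head-to-head results (44 voters total):
Delta vs Apollo: Delta wins 26–18.
Delta vs Lumen: Delta wins 24–20.
Delta vs Forge: Forge wins 24–20.
Apollo vs Lumen: Lumen wins 26–18.
Apollo vs Forge: Apollo wins 27–17.
Lumen vs Forge: Lumen wins 33–11.
No candidate beats all others: Delta beats Apollo beats Forge beats Delta, a majority cycle.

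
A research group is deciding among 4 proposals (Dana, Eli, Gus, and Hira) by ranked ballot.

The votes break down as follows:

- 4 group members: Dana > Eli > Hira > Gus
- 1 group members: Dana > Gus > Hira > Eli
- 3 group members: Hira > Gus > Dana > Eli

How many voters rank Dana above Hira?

Ballots ranking Dana above Hira: 4+1 = 5.
Ballots ranking Hira above Dana: 3.
So 5 of 8 voters prefer Dana to Hira.

5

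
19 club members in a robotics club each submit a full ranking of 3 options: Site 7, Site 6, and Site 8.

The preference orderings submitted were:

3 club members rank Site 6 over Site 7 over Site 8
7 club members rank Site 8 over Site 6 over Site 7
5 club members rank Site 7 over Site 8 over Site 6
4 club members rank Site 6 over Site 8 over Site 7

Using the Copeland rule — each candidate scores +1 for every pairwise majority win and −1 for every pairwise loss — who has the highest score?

Site 8

Pairwise results:
  Site 7 vs Site 6: Site 6 wins 14–5.
  Site 7 vs Site 8: Site 8 wins 11–8.
  Site 6 vs Site 8: Site 8 wins 12–7.
Copeland scores (wins − losses):
  Site 7: 0 − 2 = -2
  Site 6: 1 − 1 = 0
  Site 8: 2 − 0 = 2
Site 8 has the best Copeland score.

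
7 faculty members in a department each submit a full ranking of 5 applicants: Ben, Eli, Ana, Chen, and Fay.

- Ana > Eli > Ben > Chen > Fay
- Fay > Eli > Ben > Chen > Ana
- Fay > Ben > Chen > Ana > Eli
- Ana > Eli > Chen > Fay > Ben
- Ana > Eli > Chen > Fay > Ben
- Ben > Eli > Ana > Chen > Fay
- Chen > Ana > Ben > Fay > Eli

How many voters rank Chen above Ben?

3

Ballots ranking Chen above Ben: 3.
Ballots ranking Ben above Chen: 4.
So 3 of 7 voters prefer Chen to Ben.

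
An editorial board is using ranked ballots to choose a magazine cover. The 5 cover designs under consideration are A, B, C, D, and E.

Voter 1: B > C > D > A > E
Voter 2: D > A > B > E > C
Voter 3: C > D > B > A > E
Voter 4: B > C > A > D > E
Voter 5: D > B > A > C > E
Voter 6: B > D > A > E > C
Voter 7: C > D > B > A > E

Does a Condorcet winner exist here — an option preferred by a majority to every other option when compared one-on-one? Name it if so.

None — there is no Condorcet winner

Head-to-head results (7 voters total):
A vs B: B wins 6–1.
A vs C: C wins 4–3.
A vs D: D wins 6–1.
A vs E: A wins 7–0.
B vs C: B wins 5–2.
B vs D: D wins 4–3.
B vs E: B wins 7–0.
C vs D: C wins 4–3.
C vs E: C wins 5–2.
D vs E: D wins 7–0.
No candidate beats all others: B beats C beats D beats B, a majority cycle.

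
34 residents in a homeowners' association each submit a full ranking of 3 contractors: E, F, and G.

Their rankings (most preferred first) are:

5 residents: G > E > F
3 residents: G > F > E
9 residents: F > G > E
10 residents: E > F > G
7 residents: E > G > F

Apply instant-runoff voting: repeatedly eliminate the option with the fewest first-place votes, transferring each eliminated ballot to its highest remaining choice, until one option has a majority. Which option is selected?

Round 1: E 17, F 9, G 8. G has the fewest and is eliminated.
Round 2: E 22, F 12. E has a majority.

E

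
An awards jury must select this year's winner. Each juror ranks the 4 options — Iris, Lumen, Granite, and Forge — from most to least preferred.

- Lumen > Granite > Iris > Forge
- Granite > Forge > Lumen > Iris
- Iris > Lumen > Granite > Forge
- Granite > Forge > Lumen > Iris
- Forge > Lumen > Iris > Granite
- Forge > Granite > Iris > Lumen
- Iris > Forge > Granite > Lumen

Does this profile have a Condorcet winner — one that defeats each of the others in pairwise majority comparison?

Head-to-head results (7 voters total):
Iris vs Lumen: Lumen wins 4–3.
Iris vs Granite: Granite wins 4–3.
Iris vs Forge: Forge wins 4–3.
Lumen vs Granite: Granite wins 4–3.
Lumen vs Forge: Forge wins 5–2.
Granite vs Forge: Granite wins 4–3.
Granite beats each rival — Iris (4–3), Lumen (4–3), Forge (4–3) — so Granite is the Condorcet winner.

Yes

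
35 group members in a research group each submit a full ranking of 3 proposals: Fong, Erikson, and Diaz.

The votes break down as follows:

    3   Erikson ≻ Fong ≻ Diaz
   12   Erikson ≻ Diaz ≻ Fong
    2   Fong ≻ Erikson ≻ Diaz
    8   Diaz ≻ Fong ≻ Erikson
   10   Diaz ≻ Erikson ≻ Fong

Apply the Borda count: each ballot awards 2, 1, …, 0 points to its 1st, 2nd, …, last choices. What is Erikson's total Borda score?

Borda scores:
  Fong: 3·1 + 12·0 + 2·2 + 8·1 + 10·0 = 15
  Erikson: 3·2 + 12·2 + 2·1 + 8·0 + 10·1 = 42
  Diaz: 3·0 + 12·1 + 2·0 + 8·2 + 10·2 = 48

42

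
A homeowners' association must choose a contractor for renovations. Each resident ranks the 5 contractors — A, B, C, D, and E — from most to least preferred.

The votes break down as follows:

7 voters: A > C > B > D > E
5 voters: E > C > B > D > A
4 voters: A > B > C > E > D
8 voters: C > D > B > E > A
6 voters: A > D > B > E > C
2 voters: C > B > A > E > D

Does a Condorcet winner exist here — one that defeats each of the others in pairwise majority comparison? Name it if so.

A

Head-to-head results (32 voters total):
A vs B: A wins 17–15.
A vs C: A wins 17–15.
A vs D: A wins 19–13.
A vs E: A wins 19–13.
B vs C: C wins 22–10.
B vs D: B wins 18–14.
B vs E: B wins 27–5.
C vs D: C wins 26–6.
C vs E: C wins 21–11.
D vs E: D wins 21–11.
A beats each rival — B (17–15), C (17–15), D (19–13), E (19–13) — so A is the Condorcet winner.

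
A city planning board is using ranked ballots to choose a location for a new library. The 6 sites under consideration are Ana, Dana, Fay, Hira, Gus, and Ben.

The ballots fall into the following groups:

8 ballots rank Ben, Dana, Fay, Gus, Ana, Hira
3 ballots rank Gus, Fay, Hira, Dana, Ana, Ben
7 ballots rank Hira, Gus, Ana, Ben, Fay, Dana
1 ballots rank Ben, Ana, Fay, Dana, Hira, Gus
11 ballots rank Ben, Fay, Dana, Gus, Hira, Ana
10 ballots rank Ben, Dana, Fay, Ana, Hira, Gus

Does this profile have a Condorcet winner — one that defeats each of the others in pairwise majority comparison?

Head-to-head results (40 voters total):
Ana vs Dana: Dana wins 32–8.
Ana vs Fay: Fay wins 32–8.
Ana vs Hira: Hira wins 21–19.
Ana vs Gus: Gus wins 29–11.
Ana vs Ben: Ben wins 30–10.
Dana vs Fay: Fay wins 22–18.
Dana vs Hira: Dana wins 30–10.
Dana vs Gus: Dana wins 30–10.
Dana vs Ben: Ben wins 37–3.
Fay vs Hira: Fay wins 33–7.
Fay vs Gus: Fay wins 30–10.
Fay vs Ben: Ben wins 37–3.
Hira vs Gus: Gus wins 22–18.
Hira vs Ben: Ben wins 30–10.
Gus vs Ben: Ben wins 30–10.
Ben beats each rival — Ana (30–10), Dana (37–3), Fay (37–3), Hira (30–10), Gus (30–10) — so Ben is the Condorcet winner.

Yes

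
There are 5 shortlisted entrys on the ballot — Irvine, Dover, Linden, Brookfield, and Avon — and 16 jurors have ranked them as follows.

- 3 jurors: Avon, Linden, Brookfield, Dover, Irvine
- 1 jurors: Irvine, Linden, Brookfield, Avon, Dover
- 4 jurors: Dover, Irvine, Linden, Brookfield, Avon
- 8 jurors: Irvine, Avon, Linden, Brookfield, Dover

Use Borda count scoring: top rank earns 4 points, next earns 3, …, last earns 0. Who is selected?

Borda scores:
  Irvine: 3·0 + 4 + 4·3 + 8·4 = 48
  Dover: 3·1 + 0 + 4·4 + 8·0 = 19
  Linden: 3·3 + 3 + 4·2 + 8·2 = 36
  Brookfield: 3·2 + 2 + 4·1 + 8·1 = 20
  Avon: 3·4 + 1 + 4·0 + 8·3 = 37
Irvine has the highest total.

Irvine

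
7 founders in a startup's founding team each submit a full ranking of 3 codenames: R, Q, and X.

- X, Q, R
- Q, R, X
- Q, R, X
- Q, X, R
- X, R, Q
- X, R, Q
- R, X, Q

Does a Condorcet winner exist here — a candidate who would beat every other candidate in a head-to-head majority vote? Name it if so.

X

Head-to-head results (7 voters total):
R vs Q: Q wins 4–3.
R vs X: X wins 4–3.
Q vs X: X wins 4–3.
X beats each rival — R (4–3), Q (4–3) — so X is the Condorcet winner.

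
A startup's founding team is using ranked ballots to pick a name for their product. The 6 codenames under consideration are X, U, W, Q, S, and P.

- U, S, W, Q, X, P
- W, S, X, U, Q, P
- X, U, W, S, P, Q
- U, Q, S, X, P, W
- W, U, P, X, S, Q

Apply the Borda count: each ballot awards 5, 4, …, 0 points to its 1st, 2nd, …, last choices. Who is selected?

Borda scores:
  X: 1 + 3 + 5 + 2 + 2 = 13
  U: 5 + 2 + 4 + 5 + 4 = 20
  W: 3 + 5 + 3 + 0 + 5 = 16
  Q: 2 + 1 + 0 + 4 + 0 = 7
  S: 4 + 4 + 2 + 3 + 1 = 14
  P: 0 + 0 + 1 + 1 + 3 = 5
U has the highest total.

U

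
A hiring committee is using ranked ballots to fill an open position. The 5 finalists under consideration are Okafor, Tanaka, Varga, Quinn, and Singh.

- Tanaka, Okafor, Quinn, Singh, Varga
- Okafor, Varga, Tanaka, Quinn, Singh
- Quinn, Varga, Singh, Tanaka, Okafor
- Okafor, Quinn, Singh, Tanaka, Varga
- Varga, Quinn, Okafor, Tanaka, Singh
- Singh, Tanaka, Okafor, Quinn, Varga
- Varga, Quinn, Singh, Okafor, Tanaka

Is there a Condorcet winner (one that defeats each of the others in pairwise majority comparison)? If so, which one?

Okafor

Head-to-head results (7 voters total):
Okafor vs Tanaka: Okafor wins 4–3.
Okafor vs Varga: Okafor wins 4–3.
Okafor vs Quinn: Okafor wins 4–3.
Okafor vs Singh: Okafor wins 4–3.
Tanaka vs Varga: Varga wins 4–3.
Tanaka vs Quinn: Quinn wins 4–3.
Tanaka vs Singh: Singh wins 4–3.
Varga vs Quinn: Quinn wins 4–3.
Varga vs Singh: Varga wins 4–3.
Quinn vs Singh: Quinn wins 6–1.
Okafor beats each rival — Tanaka (4–3), Varga (4–3), Quinn (4–3), Singh (4–3) — so Okafor is the Condorcet winner.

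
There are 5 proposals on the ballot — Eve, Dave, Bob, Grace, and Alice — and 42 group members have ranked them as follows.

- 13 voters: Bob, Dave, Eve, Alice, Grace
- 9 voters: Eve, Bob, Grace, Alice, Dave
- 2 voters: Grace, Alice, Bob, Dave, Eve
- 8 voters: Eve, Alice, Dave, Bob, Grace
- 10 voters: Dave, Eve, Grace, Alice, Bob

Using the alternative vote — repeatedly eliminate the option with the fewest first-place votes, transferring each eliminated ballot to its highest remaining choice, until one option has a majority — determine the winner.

Eve

Round 1: Eve 17, Bob 13, Dave 10, Grace 2, Alice 0. Alice has the fewest and is eliminated.
Round 2: Eve 17, Bob 13, Dave 10, Grace 2. Grace has the fewest and is eliminated.
Round 3: Eve 17, Bob 15, Dave 10. Dave has the fewest and is eliminated.
Round 4: Eve 27, Bob 15. Eve has a majority.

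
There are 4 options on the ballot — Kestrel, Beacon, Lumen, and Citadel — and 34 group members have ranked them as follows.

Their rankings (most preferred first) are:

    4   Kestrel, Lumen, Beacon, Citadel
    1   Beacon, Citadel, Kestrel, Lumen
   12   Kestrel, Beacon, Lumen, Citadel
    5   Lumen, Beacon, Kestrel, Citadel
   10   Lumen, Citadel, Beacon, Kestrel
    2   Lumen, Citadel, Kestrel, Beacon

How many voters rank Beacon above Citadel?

Ballots ranking Beacon above Citadel: 4+1+12+5 = 22.
Ballots ranking Citadel above Beacon: 10+2 = 12.
So 22 of 34 voters prefer Beacon to Citadel.

22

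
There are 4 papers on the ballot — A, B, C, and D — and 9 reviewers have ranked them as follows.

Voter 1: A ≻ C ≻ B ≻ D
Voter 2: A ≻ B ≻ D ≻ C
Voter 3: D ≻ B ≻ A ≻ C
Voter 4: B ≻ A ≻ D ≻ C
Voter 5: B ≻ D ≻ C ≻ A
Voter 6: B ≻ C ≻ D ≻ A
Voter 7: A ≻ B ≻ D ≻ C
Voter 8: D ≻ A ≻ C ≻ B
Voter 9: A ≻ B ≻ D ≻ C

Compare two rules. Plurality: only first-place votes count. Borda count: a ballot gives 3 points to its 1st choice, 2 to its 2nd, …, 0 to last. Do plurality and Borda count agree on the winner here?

Plurality first-place counts: A 4, B 3, C 0, D 2 → A.
Borda totals: A 17, B 18, C 6, D 13 → B.
The two rules disagree: plurality picks A, Borda picks B.

No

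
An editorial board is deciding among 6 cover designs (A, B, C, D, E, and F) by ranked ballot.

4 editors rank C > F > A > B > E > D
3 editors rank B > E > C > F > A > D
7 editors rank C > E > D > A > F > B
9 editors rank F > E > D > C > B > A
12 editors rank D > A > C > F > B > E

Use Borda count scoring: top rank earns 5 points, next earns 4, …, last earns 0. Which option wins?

C

Borda scores:
  A: 4·3 + 3·1 + 7·2 + 9·0 + 12·4 = 77
  B: 4·2 + 3·5 + 7·0 + 9·1 + 12·1 = 44
  C: 4·5 + 3·3 + 7·5 + 9·2 + 12·3 = 118
  D: 4·0 + 3·0 + 7·3 + 9·3 + 12·5 = 108
  E: 4·1 + 3·4 + 7·4 + 9·4 + 12·0 = 80
  F: 4·4 + 3·2 + 7·1 + 9·5 + 12·2 = 98
C has the highest total.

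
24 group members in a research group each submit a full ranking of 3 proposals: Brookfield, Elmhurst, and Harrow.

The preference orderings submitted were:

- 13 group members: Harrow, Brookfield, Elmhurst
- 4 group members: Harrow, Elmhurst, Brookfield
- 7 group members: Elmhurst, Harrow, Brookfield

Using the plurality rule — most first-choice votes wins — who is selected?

Harrow

First-place vote totals:
  Brookfield: 0
  Elmhurst: 7
  Harrow: 17
Harrow has the most first-place votes.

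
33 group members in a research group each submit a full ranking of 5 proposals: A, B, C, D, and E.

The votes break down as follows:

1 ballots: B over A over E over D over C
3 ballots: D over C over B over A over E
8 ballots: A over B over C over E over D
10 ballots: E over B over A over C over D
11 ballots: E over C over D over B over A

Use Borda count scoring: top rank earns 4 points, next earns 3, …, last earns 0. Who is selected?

Borda scores:
  A: 3 + 3·1 + 8·4 + 10·2 + 11·0 = 58
  B: 4 + 3·2 + 8·3 + 10·3 + 11·1 = 75
  C: 0 + 3·3 + 8·2 + 10·1 + 11·3 = 68
  D: 1 + 3·4 + 8·0 + 10·0 + 11·2 = 35
  E: 2 + 3·0 + 8·1 + 10·4 + 11·4 = 94
E has the highest total.

E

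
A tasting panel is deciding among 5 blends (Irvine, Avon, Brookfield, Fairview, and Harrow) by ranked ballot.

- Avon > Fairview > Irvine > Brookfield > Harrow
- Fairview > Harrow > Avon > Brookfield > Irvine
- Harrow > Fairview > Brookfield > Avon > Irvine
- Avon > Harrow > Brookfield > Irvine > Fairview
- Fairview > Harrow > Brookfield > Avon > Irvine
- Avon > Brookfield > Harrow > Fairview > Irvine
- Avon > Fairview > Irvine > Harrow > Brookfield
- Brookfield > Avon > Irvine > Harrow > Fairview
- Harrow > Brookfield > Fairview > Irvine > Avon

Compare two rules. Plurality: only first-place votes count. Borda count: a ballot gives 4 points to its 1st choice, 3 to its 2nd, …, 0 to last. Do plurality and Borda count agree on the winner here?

Plurality first-place counts: Irvine 0, Avon 4, Brookfield 1, Fairview 2, Harrow 2 → Avon.
Borda totals: Irvine 8, Avon 23, Brookfield 18, Fairview 20, Harrow 21 → Avon.
The two rules agree on Avon.

Yes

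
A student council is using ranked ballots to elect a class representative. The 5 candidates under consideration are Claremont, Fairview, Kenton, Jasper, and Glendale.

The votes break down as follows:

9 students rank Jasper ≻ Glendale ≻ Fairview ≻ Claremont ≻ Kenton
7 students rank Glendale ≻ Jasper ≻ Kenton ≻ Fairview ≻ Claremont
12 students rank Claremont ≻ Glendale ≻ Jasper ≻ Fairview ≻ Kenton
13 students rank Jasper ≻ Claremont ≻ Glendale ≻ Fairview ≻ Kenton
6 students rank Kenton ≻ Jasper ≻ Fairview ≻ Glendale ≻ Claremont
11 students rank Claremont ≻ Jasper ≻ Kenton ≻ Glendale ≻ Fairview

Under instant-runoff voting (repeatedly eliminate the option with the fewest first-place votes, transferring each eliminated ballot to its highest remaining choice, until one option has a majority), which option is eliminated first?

Fairview

Round 1: Claremont 23, Jasper 22, Glendale 7, Kenton 6, Fairview 0. Fairview has the fewest and is eliminated.
Round 2: Claremont 23, Jasper 22, Glendale 7, Kenton 6. Kenton has the fewest and is eliminated.
Round 3: Jasper 28, Claremont 23, Glendale 7. Glendale has the fewest and is eliminated.
Round 4: Jasper 35, Claremont 23. Jasper has a majority.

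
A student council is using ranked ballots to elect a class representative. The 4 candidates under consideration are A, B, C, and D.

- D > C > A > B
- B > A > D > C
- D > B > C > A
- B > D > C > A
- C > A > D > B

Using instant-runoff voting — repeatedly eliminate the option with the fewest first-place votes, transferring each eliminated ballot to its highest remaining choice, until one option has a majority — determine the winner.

D

Round 1: B 2, D 2, C 1, A 0. A has the fewest and is eliminated.
Round 2: B 2, D 2, C 1. C has the fewest and is eliminated.
Round 3: D 3, B 2. D has a majority.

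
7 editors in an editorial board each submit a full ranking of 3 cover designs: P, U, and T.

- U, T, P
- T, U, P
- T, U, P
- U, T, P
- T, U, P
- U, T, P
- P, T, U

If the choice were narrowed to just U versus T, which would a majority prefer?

Ballots ranking U above T: 3.
Ballots ranking T above U: 4.
T wins the head-to-head, 4–3.

T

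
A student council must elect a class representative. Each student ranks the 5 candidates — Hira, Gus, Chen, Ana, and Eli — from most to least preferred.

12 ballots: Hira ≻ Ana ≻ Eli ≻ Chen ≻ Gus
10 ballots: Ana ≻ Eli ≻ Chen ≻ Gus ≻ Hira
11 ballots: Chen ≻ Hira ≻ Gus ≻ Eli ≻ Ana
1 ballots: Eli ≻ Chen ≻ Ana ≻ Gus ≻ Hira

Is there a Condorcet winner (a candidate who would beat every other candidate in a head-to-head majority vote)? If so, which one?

No Condorcet winner

Head-to-head results (34 voters total):
Hira vs Gus: Hira wins 23–11.
Hira vs Chen: Chen wins 22–12.
Hira vs Ana: Hira wins 23–11.
Hira vs Eli: Hira wins 23–11.
Gus vs Chen: Chen wins 34–0.
Gus vs Ana: Ana wins 23–11.
Gus vs Eli: Eli wins 23–11.
Chen vs Ana: Ana wins 22–12.
Chen vs Eli: Eli wins 23–11.
Ana vs Eli: Ana wins 22–12.
No candidate beats all others: Hira beats Ana beats Chen beats Hira, a majority cycle.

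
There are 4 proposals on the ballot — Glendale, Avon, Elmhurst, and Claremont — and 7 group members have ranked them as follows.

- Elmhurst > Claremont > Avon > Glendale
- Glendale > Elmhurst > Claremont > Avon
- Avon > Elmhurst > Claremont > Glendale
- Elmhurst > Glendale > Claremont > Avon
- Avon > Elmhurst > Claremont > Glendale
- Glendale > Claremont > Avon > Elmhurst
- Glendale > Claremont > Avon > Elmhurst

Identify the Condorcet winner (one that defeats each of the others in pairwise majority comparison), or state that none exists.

Head-to-head results (7 voters total):
Glendale vs Avon: Glendale wins 4–3.
Glendale vs Elmhurst: Elmhurst wins 4–3.
Glendale vs Claremont: Glendale wins 4–3.
Avon vs Elmhurst: Avon wins 4–3.
Avon vs Claremont: Claremont wins 5–2.
Elmhurst vs Claremont: Elmhurst wins 5–2.
No candidate beats all others: Glendale beats Avon beats Elmhurst beats Glendale, a majority cycle.

There is no Condorcet winner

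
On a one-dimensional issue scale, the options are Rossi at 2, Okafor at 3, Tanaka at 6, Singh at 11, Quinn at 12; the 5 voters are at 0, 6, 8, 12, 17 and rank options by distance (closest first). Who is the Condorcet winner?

Tanaka

With single-peaked preferences on a line, the Condorcet winner is the candidate closest to the median voter.
The median voter (position 8) is closest to Tanaka at 6.
Check: Tanaka vs Singh — voters closer to Tanaka: 3 of 5.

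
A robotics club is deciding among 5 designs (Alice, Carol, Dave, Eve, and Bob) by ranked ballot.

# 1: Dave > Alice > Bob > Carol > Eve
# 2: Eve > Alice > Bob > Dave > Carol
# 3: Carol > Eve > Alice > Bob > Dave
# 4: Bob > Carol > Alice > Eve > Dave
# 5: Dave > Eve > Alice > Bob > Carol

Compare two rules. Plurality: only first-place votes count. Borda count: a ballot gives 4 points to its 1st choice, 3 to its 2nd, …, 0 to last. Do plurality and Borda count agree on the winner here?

Plurality first-place counts: Alice 0, Carol 1, Dave 2, Eve 1, Bob 1 → Dave.
Borda totals: Alice 12, Carol 8, Dave 9, Eve 11, Bob 10 → Alice.
The two rules disagree: plurality picks Dave, Borda picks Alice.

No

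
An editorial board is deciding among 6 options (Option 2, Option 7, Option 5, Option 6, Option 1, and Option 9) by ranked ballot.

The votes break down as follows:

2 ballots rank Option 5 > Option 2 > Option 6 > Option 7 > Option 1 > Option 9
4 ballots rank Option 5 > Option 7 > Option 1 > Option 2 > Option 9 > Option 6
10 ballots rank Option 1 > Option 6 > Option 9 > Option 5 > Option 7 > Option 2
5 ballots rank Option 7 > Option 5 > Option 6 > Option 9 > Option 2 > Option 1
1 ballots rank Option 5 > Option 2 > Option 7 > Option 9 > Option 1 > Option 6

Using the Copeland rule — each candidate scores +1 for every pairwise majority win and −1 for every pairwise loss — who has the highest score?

Pairwise results:
  Option 2 vs Option 7: Option 7 wins 19–3.
  Option 2 vs Option 5: Option 5 wins 22–0.
  Option 2 vs Option 6: Option 6 wins 15–7.
  Option 2 vs Option 1: Option 1 wins 14–8.
  Option 2 vs Option 9: Option 9 wins 15–7.
  Option 7 vs Option 5: Option 5 wins 17–5.
  Option 7 vs Option 6: Option 6 wins 12–10.
  Option 7 vs Option 1: Option 7 wins 12–10.
  Option 7 vs Option 9: Option 7 wins 12–10.
  Option 5 vs Option 6: Option 5 wins 12–10.
  Option 5 vs Option 1: Option 5 wins 12–10.
  Option 5 vs Option 9: Option 5 wins 12–10.
  Option 6 vs Option 1: Option 1 wins 15–7.
  Option 6 vs Option 9: Option 6 wins 17–5.
  Option 1 vs Option 9: Option 1 wins 16–6.
Copeland scores (wins − losses):
  Option 2: 0 − 5 = -5
  Option 7: 3 − 2 = 1
  Option 5: 5 − 0 = 5
  Option 6: 3 − 2 = 1
  Option 1: 3 − 2 = 1
  Option 9: 1 − 4 = -3
Option 5 has the best Copeland score.

Option 5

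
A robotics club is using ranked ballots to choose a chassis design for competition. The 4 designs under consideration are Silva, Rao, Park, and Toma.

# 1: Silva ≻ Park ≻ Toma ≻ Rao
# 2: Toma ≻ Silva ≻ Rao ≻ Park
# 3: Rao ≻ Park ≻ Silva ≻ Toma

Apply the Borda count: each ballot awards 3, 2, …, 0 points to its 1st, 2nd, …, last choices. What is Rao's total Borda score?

Borda scores:
  Silva: 3 + 2 + 1 = 6
  Rao: 0 + 1 + 3 = 4
  Park: 2 + 0 + 2 = 4
  Toma: 1 + 3 + 0 = 4

4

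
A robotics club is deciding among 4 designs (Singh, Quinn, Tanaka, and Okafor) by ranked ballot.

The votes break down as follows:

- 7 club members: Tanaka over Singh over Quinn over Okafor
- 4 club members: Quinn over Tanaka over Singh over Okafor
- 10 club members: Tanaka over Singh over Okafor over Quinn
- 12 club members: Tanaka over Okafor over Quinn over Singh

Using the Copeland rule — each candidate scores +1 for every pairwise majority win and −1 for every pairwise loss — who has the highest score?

Tanaka

Pairwise results:
  Singh vs Quinn: Singh wins 17–16.
  Singh vs Tanaka: Tanaka wins 33–0.
  Singh vs Okafor: Singh wins 21–12.
  Quinn vs Tanaka: Tanaka wins 29–4.
  Quinn vs Okafor: Okafor wins 22–11.
  Tanaka vs Okafor: Tanaka wins 33–0.
Copeland scores (wins − losses):
  Singh: 2 − 1 = 1
  Quinn: 0 − 3 = -3
  Tanaka: 3 − 0 = 3
  Okafor: 1 − 2 = -1
Tanaka has the best Copeland score.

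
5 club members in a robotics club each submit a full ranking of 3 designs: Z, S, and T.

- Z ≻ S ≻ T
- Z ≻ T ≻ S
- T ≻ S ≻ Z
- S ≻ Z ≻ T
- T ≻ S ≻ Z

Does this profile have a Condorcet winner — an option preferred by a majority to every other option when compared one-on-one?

Head-to-head results (5 voters total):
Z vs S: S wins 3–2.
Z vs T: Z wins 3–2.
S vs T: T wins 3–2.
No candidate beats all others: Z beats T beats S beats Z, a majority cycle.

No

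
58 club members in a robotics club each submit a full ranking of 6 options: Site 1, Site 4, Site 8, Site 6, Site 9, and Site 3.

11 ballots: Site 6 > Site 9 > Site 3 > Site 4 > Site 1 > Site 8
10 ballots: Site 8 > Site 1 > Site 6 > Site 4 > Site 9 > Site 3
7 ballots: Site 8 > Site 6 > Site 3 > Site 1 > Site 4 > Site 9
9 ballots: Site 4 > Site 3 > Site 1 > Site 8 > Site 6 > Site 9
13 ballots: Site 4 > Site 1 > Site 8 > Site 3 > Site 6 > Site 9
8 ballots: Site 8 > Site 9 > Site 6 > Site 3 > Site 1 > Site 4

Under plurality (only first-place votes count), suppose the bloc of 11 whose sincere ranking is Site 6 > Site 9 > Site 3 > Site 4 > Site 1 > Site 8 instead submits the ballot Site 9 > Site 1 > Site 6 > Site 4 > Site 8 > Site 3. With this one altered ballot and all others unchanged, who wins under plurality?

First-place totals with the altered ballot: Site 1 0, Site 4 22, Site 8 25, Site 6 0, Site 9 11, Site 3 0.
The winner is unchanged: still Site 8.

Site 8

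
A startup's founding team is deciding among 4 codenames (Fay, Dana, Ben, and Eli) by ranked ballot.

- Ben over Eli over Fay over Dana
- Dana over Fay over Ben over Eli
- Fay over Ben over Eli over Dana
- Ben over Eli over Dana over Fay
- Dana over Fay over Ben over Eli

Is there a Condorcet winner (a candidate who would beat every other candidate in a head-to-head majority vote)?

Head-to-head results (5 voters total):
Fay vs Dana: Dana wins 3–2.
Fay vs Ben: Fay wins 3–2.
Fay vs Eli: Fay wins 3–2.
Dana vs Ben: Ben wins 3–2.
Dana vs Eli: Eli wins 3–2.
Ben vs Eli: Ben wins 5–0.
No candidate beats all others: Fay beats Ben beats Dana beats Fay, a majority cycle.

No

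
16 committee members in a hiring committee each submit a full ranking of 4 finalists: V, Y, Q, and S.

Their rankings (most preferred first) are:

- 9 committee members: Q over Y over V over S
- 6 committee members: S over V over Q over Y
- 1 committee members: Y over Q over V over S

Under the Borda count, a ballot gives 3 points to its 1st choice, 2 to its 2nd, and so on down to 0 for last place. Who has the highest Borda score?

Q

Borda scores:
  V: 9·1 + 6·2 + 1 = 22
  Y: 9·2 + 6·0 + 3 = 21
  Q: 9·3 + 6·1 + 2 = 35
  S: 9·0 + 6·3 + 0 = 18
Q has the highest total.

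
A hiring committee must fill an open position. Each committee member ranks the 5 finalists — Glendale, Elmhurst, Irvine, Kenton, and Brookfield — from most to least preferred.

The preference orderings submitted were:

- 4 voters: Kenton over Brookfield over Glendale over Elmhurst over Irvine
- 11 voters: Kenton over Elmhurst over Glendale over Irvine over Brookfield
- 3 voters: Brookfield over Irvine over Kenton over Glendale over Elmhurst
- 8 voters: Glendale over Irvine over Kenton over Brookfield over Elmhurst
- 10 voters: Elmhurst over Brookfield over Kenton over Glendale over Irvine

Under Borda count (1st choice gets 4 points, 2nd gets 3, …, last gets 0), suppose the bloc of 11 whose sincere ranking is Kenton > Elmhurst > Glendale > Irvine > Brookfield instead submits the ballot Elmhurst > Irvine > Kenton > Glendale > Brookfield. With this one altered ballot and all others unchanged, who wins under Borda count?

Elmhurst

Borda totals with the altered ballot: Glendale 64, Elmhurst 88, Irvine 66, Kenton 80, Brookfield 62.
The switch changes the winner from Kenton to Elmhurst.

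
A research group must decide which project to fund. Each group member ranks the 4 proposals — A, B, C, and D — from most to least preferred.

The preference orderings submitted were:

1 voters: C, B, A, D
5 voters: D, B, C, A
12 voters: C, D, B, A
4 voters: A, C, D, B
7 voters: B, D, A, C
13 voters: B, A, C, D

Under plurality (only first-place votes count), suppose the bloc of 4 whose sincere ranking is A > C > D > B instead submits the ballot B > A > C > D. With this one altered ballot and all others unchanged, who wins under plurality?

B

First-place totals with the altered ballot: A 0, B 24, C 13, D 5.
The winner is unchanged: still B.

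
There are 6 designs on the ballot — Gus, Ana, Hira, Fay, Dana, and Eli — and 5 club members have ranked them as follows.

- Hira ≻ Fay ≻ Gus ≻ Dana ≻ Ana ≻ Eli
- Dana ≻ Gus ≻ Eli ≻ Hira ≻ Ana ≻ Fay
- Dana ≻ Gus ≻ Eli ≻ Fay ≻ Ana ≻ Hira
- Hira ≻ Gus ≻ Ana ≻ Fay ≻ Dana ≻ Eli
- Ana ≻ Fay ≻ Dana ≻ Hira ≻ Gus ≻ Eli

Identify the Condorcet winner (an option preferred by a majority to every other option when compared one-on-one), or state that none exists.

Head-to-head results (5 voters total):
Gus vs Ana: Gus wins 4–1.
Gus vs Hira: Hira wins 3–2.
Gus vs Fay: Gus wins 3–2.
Gus vs Dana: Dana wins 3–2.
Gus vs Eli: Gus wins 5–0.
Ana vs Hira: Hira wins 3–2.
Ana vs Fay: Ana wins 3–2.
Ana vs Dana: Dana wins 3–2.
Ana vs Eli: Ana wins 3–2.
Hira vs Fay: Hira wins 3–2.
Hira vs Dana: Dana wins 3–2.
Hira vs Eli: Hira wins 3–2.
Fay vs Dana: Fay wins 3–2.
Fay vs Eli: Fay wins 3–2.
Dana vs Eli: Dana wins 5–0.
No candidate beats all others: Gus beats Fay beats Dana beats Gus, a majority cycle.

No Condorcet winner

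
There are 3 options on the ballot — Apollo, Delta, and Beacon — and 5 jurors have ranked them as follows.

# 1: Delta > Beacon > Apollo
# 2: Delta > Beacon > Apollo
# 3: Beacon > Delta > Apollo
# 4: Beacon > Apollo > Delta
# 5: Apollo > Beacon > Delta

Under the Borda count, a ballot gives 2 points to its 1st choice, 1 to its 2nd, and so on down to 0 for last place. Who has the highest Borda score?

Borda scores:
  Apollo: 0 + 0 + 0 + 1 + 2 = 3
  Delta: 2 + 2 + 1 + 0 + 0 = 5
  Beacon: 1 + 1 + 2 + 2 + 1 = 7
Beacon has the highest total.

Beacon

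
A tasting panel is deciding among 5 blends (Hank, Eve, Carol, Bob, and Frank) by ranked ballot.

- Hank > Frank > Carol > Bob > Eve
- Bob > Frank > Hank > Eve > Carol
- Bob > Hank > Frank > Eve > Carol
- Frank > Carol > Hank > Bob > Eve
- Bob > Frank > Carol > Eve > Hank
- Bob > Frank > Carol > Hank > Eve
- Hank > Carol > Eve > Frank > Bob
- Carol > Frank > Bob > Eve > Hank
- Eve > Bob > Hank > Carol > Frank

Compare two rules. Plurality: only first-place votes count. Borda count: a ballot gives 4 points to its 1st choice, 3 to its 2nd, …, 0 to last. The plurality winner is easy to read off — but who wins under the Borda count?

Bob

Plurality first-place counts: Hank 2, Eve 1, Carol 1, Bob 4, Frank 1 → Bob.
Borda totals: Hank 18, Eve 10, Carol 17, Bob 23, Frank 22 → Bob.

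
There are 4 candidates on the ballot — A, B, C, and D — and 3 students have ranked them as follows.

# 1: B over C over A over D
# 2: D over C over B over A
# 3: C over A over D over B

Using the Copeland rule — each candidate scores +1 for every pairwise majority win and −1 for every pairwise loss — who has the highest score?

Pairwise results:
  A vs B: B wins 2–1.
  A vs C: C wins 3–0.
  A vs D: A wins 2–1.
  B vs C: C wins 2–1.
  B vs D: D wins 2–1.
  C vs D: C wins 2–1.
Copeland scores (wins − losses):
  A: 1 − 2 = -1
  B: 1 − 2 = -1
  C: 3 − 0 = 3
  D: 1 − 2 = -1
C has the best Copeland score.

C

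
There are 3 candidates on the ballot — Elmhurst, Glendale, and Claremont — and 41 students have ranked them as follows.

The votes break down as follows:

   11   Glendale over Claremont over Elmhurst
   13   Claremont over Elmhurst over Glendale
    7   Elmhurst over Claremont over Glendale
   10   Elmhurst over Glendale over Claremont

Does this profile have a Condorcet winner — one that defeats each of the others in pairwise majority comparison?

Head-to-head results (41 voters total):
Elmhurst vs Glendale: Elmhurst wins 30–11.
Elmhurst vs Claremont: Claremont wins 24–17.
Glendale vs Claremont: Glendale wins 21–20.
No candidate beats all others: Elmhurst beats Glendale beats Claremont beats Elmhurst, a majority cycle.

No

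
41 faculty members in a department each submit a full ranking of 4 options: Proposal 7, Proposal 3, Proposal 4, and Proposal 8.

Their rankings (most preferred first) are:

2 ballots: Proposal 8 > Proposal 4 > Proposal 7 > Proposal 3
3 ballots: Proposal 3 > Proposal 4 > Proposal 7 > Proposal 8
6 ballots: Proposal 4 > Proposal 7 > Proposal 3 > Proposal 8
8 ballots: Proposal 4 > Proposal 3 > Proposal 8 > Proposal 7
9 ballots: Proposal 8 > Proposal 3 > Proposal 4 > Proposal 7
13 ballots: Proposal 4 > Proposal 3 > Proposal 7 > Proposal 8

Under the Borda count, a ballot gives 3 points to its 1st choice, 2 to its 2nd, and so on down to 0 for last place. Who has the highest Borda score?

Proposal 4

Borda scores:
  Proposal 7: 2·1 + 3·1 + 6·2 + 8·0 + 9·0 + 13·1 = 30
  Proposal 3: 2·0 + 3·3 + 6·1 + 8·2 + 9·2 + 13·2 = 75
  Proposal 4: 2·2 + 3·2 + 6·3 + 8·3 + 9·1 + 13·3 = 100
  Proposal 8: 2·3 + 3·0 + 6·0 + 8·1 + 9·3 + 13·0 = 41
Proposal 4 has the highest total.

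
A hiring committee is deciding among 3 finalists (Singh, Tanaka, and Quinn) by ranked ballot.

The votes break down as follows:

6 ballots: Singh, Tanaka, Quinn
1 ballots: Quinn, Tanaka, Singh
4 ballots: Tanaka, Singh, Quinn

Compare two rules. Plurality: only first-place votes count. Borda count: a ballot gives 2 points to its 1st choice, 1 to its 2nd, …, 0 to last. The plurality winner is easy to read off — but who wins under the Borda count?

Plurality first-place counts: Singh 6, Tanaka 4, Quinn 1 → Singh.
Borda totals: Singh 16, Tanaka 15, Quinn 2 → Singh.

Singh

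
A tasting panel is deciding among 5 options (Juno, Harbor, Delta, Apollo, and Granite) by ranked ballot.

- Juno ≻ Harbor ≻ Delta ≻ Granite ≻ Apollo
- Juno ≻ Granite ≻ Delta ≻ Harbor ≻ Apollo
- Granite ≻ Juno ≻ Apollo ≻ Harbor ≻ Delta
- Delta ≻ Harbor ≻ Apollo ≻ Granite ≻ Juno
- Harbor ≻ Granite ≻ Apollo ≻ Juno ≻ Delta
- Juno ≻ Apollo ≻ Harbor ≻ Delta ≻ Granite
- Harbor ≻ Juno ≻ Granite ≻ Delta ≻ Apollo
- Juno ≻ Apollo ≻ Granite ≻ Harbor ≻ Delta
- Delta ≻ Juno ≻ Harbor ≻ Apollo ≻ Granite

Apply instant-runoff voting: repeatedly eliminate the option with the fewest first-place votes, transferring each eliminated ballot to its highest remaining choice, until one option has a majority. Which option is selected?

Juno

Round 1: Juno 4, Harbor 2, Delta 2, Granite 1, Apollo 0. Apollo has the fewest and is eliminated.
Round 2: Juno 4, Harbor 2, Delta 2, Granite 1. Granite has the fewest and is eliminated.
Round 3: Juno 5, Harbor 2, Delta 2. Juno has a majority.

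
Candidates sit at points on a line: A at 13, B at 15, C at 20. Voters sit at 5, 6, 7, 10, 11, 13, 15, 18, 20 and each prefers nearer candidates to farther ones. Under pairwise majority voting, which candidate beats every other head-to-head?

A

With single-peaked preferences on a line, the Condorcet winner is the candidate closest to the median voter.
The median voter (position 11) is closest to A at 13.
Check: A vs B — voters closer to A: 6 of 9.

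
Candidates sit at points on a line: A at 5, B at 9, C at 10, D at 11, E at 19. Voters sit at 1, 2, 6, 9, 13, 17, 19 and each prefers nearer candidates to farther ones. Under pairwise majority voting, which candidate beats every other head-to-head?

B

With single-peaked preferences on a line, the Condorcet winner is the candidate closest to the median voter.
The median voter (position 9) is closest to B at 9.
Check: B vs E — voters closer to B: 5 of 7.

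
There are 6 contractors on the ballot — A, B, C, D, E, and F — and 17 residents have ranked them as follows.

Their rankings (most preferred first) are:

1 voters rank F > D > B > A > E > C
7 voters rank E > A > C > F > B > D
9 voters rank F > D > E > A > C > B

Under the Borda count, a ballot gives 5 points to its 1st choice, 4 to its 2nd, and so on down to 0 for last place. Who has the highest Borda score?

F

Borda scores:
  A: 2 + 7·4 + 9·2 = 48
  B: 3 + 7·1 + 9·0 = 10
  C: 0 + 7·3 + 9·1 = 30
  D: 4 + 7·0 + 9·4 = 40
  E: 1 + 7·5 + 9·3 = 63
  F: 5 + 7·2 + 9·5 = 64
F has the highest total.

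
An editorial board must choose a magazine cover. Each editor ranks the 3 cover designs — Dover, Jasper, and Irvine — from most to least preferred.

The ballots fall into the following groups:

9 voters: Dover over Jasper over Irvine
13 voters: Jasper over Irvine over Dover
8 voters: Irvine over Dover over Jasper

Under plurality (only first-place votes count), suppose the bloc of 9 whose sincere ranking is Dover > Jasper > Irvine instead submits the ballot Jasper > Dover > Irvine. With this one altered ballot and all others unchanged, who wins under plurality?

Jasper

First-place totals with the altered ballot: Dover 0, Jasper 22, Irvine 8.
The winner is unchanged: still Jasper.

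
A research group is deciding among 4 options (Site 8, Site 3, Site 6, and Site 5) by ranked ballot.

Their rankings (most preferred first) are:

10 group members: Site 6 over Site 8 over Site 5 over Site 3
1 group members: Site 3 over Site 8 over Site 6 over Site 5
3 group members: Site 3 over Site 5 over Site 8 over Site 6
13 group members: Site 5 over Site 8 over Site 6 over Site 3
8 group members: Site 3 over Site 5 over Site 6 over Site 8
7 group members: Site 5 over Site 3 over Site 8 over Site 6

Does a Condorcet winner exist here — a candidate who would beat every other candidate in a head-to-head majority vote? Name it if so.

Site 5

Head-to-head results (42 voters total):
Site 8 vs Site 3: Site 8 wins 23–19.
Site 8 vs Site 6: Site 8 wins 24–18.
Site 8 vs Site 5: Site 5 wins 31–11.
Site 3 vs Site 6: Site 6 wins 23–19.
Site 3 vs Site 5: Site 5 wins 30–12.
Site 6 vs Site 5: Site 5 wins 31–11.
Site 5 beats each rival — Site 8 (31–11), Site 3 (30–12), Site 6 (31–11) — so Site 5 is the Condorcet winner.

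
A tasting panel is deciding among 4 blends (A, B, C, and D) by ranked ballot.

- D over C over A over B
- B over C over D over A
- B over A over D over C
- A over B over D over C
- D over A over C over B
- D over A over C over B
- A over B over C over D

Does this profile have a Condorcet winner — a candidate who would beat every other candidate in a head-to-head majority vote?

Head-to-head results (7 voters total):
A vs B: A wins 5–2.
A vs C: A wins 5–2.
A vs D: D wins 4–3.
B vs C: B wins 4–3.
B vs D: B wins 4–3.
C vs D: D wins 5–2.
No candidate beats all others: A beats B beats D beats A, a majority cycle.

No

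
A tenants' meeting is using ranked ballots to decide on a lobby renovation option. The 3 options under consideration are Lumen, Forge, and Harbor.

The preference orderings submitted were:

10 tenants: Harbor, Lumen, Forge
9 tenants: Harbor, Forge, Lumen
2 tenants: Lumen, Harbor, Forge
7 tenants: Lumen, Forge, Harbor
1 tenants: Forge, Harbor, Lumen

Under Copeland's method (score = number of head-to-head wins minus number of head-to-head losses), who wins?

Harbor

Pairwise results:
  Lumen vs Forge: Lumen wins 19–10.
  Lumen vs Harbor: Harbor wins 20–9.
  Forge vs Harbor: Harbor wins 21–8.
Copeland scores (wins − losses):
  Lumen: 1 − 1 = 0
  Forge: 0 − 2 = -2
  Harbor: 2 − 0 = 2
Harbor has the best Copeland score.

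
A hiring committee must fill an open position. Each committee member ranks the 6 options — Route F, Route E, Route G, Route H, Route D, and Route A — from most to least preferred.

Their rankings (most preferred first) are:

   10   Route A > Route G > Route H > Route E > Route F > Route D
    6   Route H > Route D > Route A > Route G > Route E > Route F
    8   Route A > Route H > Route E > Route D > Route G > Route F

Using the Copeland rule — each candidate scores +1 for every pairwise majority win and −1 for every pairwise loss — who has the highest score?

Route A

Pairwise results:
  Route F vs Route E: Route E wins 24–0.
  Route F vs Route G: Route G wins 24–0.
  Route F vs Route H: Route H wins 24–0.
  Route F vs Route D: Route D wins 14–10.
  Route F vs Route A: Route A wins 24–0.
  Route E vs Route G: Route G wins 16–8.
  Route E vs Route H: Route H wins 24–0.
  Route E vs Route D: Route E wins 18–6.
  Route E vs Route A: Route A wins 24–0.
  Route G vs Route H: Route H wins 14–10.
  Route G vs Route D: Route D wins 14–10.
  Route G vs Route A: Route A wins 24–0.
  Route H vs Route D: Route H wins 24–0.
  Route H vs Route A: Route A wins 18–6.
  Route D vs Route A: Route A wins 18–6.
Copeland scores (wins − losses):
  Route F: 0 − 5 = -5
  Route E: 2 − 3 = -1
  Route G: 2 − 3 = -1
  Route H: 4 − 1 = 3
  Route D: 2 − 3 = -1
  Route A: 5 − 0 = 5
Route A has the best Copeland score.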